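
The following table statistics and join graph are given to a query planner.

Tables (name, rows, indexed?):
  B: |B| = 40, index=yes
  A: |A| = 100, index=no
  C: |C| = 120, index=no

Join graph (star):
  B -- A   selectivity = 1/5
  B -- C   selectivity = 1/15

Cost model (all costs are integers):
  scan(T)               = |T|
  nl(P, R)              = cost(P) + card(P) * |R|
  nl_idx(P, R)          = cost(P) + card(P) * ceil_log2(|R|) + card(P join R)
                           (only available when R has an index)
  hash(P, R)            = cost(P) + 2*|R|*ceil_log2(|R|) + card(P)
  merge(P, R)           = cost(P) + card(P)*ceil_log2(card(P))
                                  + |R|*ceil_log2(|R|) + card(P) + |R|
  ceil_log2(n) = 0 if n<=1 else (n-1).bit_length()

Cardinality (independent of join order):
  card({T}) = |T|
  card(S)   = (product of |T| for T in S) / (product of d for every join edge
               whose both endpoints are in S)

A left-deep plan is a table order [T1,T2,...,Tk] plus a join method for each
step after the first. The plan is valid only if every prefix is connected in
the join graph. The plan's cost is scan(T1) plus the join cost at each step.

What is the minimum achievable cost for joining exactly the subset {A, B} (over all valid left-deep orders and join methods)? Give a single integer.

Selinger DP over subsets of {A,B}:
  {B}: scan cost=40, card=40
  {A}: scan cost=100, card=100
  {AB}: card=800; try (B,hash)→680, (A,merge)→1120, (B,merge)→1180, (A,hash)→1480, (B,nl_idx)→1500, (A,nl)→4040 …(+1); best=680 via (B,hash)

680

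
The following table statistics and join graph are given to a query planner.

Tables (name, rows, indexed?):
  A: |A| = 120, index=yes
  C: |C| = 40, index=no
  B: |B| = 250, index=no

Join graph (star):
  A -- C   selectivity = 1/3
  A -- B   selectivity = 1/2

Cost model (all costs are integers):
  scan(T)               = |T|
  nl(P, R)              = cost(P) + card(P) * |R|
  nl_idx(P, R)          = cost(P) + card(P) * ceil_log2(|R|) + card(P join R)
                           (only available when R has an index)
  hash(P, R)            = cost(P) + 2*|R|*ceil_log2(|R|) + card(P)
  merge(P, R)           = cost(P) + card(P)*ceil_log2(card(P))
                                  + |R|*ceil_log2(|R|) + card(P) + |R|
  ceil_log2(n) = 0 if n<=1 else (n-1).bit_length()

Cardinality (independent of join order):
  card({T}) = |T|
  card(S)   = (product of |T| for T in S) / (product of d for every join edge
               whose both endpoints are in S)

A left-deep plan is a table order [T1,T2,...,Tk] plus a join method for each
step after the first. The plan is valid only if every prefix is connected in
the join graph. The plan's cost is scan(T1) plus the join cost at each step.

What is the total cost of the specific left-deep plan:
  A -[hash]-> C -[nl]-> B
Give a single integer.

400720

step 1: scan A: cost=120, card=120
step 2: join C via hash
    card(P join C) = 120*40/(3) = 1600
    cost = 120 + 2*40*6 + 120 = 720
step 3: join B via nl
    card(P join B) = 1600*250/(2) = 200000
    cost = 720 + 1600*250 = 400720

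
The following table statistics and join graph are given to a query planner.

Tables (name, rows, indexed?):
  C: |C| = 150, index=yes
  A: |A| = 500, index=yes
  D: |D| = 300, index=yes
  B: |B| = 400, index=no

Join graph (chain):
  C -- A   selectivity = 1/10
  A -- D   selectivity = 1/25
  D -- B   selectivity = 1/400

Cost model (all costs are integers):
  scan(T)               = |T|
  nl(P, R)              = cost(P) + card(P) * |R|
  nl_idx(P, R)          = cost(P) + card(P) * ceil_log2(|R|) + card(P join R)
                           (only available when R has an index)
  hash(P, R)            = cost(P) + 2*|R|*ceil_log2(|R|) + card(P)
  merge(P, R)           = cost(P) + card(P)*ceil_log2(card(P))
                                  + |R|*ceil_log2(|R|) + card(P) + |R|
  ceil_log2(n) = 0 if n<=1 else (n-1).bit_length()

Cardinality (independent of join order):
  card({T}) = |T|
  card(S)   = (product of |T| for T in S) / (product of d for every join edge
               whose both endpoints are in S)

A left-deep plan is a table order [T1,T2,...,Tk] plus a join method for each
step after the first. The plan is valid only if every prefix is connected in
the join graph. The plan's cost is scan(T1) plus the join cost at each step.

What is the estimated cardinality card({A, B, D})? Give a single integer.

6000

Tables in S: A(500), B(400), D(300)
Edges inside S: A-D(d=25), D-B(d=400)
numerator = 500 * 400 * 300 = 60000000
denominator = 25 * 400 = 10000
card(S) = 60000000 / 10000 = 6000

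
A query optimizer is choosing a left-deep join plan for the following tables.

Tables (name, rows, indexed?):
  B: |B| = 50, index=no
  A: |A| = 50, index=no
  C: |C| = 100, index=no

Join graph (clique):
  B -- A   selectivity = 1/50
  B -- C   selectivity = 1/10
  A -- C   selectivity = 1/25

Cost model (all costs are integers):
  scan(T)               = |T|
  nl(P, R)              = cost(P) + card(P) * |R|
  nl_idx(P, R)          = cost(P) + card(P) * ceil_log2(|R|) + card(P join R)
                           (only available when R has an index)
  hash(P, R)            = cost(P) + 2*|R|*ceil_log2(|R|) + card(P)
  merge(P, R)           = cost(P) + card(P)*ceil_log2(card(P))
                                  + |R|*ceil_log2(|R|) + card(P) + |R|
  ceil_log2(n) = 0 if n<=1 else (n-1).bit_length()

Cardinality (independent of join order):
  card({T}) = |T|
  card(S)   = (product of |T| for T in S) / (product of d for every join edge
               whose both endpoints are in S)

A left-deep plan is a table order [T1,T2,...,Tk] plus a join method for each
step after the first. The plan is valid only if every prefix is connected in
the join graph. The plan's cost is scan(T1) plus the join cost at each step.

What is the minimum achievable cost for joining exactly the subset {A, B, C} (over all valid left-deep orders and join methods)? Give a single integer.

1600

Selinger DP over subsets of {A,B,C}:
  {B}: scan cost=50, card=50
  {A}: scan cost=50, card=50
  {C}: scan cost=100, card=100
  {AB}: card=50; try (B,hash)→700, (A,hash)→700, (B,merge)→750, (A,merge)→750, (B,nl)→2550, (A,nl)→2550; best=700 via (B,hash)
  {BC}: card=500; try (B,hash)→800, (C,merge)→1200, (B,merge)→1250, (C,hash)→1500, (C,nl)→5050, (B,nl)→5100; best=800 via (B,hash)
  {AC}: card=200; try (A,hash)→800, (C,merge)→1200, (A,merge)→1250, (C,hash)→1500, (C,nl)→5050, (A,nl)→5100; best=800 via (A,hash)
  {ABC}: card=20; try (B,hash)→1600, (C,merge)→1850, (A,hash)→1900, (C,hash)→2150, (B,merge)→2950, (C,nl)→5700 …(+3); best=1600 via (B,hash)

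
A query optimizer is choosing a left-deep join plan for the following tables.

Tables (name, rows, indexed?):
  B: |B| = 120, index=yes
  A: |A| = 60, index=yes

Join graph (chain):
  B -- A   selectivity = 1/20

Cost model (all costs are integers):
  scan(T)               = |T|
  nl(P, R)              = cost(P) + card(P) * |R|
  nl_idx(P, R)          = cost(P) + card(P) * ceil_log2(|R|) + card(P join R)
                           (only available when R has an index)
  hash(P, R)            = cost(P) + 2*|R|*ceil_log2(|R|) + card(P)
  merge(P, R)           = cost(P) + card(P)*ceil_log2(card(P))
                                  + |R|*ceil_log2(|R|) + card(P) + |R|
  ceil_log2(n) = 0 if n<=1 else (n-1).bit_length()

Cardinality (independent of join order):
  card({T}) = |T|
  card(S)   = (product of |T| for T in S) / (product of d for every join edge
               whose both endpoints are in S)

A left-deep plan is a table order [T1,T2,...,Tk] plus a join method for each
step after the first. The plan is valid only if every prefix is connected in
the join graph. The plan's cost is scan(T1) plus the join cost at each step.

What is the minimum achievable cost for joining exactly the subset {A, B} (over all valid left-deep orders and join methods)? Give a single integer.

840

Selinger DP over subsets of {A,B}:
  {B}: scan cost=120, card=120
  {A}: scan cost=60, card=60
  {AB}: card=360; try (B,nl_idx)→840, (A,hash)→960, (A,nl_idx)→1200, (B,merge)→1440, (A,merge)→1500, (B,hash)→1800 …(+2); best=840 via (B,nl_idx)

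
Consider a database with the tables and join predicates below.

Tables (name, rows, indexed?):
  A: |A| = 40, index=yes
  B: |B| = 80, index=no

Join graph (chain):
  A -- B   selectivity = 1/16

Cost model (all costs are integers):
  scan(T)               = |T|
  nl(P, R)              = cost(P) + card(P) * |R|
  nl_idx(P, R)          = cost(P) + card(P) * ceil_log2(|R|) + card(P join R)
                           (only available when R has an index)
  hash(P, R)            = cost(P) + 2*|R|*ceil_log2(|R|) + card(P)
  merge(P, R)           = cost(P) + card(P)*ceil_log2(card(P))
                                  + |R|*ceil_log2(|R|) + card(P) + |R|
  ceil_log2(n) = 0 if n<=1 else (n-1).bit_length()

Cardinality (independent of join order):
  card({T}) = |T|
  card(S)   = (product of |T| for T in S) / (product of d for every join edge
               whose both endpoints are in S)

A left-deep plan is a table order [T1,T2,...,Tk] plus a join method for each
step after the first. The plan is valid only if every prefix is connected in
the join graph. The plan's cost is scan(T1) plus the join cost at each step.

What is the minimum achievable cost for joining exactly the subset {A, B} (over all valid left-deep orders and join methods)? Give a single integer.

640

Selinger DP over subsets of {A,B}:
  {A}: scan cost=40, card=40
  {B}: scan cost=80, card=80
  {AB}: card=200; try (A,hash)→640, (A,nl_idx)→760, (B,merge)→960, (A,merge)→1000, (B,hash)→1200, (B,nl)→3240 …(+1); best=640 via (A,hash)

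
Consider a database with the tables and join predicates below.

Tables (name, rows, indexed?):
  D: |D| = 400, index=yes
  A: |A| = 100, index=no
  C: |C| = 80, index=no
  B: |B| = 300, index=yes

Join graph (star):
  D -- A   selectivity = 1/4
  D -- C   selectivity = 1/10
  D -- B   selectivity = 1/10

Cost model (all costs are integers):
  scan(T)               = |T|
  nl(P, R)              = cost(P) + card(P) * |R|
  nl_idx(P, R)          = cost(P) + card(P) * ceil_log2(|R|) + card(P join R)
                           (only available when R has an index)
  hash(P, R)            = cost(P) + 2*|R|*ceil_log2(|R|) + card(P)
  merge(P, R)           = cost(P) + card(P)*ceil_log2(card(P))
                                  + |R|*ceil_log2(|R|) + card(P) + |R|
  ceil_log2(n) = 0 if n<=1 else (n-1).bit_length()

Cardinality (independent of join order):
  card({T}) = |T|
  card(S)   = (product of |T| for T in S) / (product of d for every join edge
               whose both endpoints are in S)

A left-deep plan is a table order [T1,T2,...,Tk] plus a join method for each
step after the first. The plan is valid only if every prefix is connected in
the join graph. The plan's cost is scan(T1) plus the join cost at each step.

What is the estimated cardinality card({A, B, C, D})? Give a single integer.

2400000

Tables in S: A(100), B(300), C(80), D(400)
Edges inside S: D-A(d=4), D-C(d=10), D-B(d=10)
numerator = 100 * 300 * 80 * 400 = 960000000
denominator = 4 * 10 * 10 = 400
card(S) = 960000000 / 400 = 2400000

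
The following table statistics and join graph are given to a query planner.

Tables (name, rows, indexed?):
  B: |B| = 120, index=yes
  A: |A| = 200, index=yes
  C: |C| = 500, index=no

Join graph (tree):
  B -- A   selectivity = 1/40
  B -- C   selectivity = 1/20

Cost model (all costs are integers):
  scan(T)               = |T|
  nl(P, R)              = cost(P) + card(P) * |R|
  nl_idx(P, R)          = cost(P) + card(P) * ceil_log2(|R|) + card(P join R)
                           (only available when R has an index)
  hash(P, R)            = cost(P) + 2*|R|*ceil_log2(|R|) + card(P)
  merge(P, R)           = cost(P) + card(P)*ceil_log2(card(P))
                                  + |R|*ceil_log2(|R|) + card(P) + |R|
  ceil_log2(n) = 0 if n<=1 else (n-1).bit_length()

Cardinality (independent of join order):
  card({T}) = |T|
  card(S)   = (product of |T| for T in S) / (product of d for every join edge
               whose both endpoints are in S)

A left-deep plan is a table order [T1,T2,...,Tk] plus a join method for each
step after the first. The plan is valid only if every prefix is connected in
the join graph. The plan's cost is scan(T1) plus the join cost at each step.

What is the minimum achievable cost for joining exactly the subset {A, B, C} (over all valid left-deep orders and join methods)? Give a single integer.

8880

Selinger DP over subsets of {A,B,C}:
  {B}: scan cost=120, card=120
  {A}: scan cost=200, card=200
  {C}: scan cost=500, card=500
  {AB}: card=600; try (A,nl_idx)→1680, (B,hash)→2080, (B,nl_idx)→2200, (A,merge)→2880, (B,merge)→2960, (A,hash)→3440 …(+2); best=1680 via (A,nl_idx)
  {BC}: card=3000; try (B,hash)→2680, (C,merge)→6080, (B,merge)→6460, (B,nl_idx)→7000, (C,hash)→9240, (C,nl)→60120 …(+1); best=2680 via (B,hash)
  {ABC}: card=15000; try (A,hash)→8880, (C,hash)→11280, (C,merge)→13280, (A,nl_idx)→41680, (A,merge)→43480, (C,nl)→301680 …(+1); best=8880 via (A,hash)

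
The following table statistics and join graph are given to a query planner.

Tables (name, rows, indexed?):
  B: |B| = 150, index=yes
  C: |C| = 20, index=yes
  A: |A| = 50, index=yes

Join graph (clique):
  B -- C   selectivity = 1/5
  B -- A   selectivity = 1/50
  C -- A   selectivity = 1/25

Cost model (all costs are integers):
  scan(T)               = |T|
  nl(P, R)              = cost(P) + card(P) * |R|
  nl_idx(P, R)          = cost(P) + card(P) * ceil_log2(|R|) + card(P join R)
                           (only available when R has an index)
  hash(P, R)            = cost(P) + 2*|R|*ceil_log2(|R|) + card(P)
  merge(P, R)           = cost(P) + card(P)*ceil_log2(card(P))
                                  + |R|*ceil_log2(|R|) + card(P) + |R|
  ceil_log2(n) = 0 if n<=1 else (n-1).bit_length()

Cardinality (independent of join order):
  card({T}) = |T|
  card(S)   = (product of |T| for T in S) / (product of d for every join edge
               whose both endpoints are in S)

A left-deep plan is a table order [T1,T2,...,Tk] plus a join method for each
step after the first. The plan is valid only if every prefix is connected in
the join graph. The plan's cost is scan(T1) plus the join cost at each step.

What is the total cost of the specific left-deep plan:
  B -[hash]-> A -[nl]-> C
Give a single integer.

3900

step 1: scan B: cost=150, card=150
step 2: join A via hash
    card(P join A) = 150*50/(50) = 150
    cost = 150 + 2*50*6 + 150 = 900
step 3: join C via nl
    card(P join C) = 150*20/(5*25) = 24
    cost = 900 + 150*20 = 3900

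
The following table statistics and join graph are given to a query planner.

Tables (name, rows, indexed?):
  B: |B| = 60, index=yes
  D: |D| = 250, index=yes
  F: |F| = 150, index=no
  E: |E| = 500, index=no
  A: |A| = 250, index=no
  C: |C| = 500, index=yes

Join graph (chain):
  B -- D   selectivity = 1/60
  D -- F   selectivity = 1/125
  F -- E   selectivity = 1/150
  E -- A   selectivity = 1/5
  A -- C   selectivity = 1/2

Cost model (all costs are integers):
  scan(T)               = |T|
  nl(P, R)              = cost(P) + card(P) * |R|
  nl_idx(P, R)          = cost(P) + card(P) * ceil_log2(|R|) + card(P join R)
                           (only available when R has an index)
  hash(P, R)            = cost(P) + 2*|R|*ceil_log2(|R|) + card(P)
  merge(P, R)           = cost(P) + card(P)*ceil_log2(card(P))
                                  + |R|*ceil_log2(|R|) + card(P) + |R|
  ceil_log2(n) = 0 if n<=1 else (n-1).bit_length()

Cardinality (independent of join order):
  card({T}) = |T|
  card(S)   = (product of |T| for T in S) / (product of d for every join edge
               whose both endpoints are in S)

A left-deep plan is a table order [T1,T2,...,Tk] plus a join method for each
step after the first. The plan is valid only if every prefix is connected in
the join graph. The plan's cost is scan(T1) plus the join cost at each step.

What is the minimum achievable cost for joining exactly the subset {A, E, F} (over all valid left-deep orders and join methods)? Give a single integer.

Selinger DP over subsets of {A,E,F}:
  {F}: scan cost=150, card=150
  {E}: scan cost=500, card=500
  {A}: scan cost=250, card=250
  {EF}: card=500; try (F,hash)→3400, (E,merge)→6500, (F,merge)→6850, (E,hash)→9300, (E,nl)→75150, (F,nl)→75500; best=3400 via (F,hash)
  {AE}: card=25000; try (A,hash)→5000, (E,merge)→7500, (A,merge)→7750, (E,hash)→9500, (E,nl)→125250, (A,nl)→125500; best=5000 via (A,hash)
  {AEF}: card=25000; try (A,hash)→7900, (A,merge)→10650, (F,hash)→32400, (A,nl)→128400, (F,merge)→406350, (F,nl)→3755000; best=7900 via (A,hash)

7900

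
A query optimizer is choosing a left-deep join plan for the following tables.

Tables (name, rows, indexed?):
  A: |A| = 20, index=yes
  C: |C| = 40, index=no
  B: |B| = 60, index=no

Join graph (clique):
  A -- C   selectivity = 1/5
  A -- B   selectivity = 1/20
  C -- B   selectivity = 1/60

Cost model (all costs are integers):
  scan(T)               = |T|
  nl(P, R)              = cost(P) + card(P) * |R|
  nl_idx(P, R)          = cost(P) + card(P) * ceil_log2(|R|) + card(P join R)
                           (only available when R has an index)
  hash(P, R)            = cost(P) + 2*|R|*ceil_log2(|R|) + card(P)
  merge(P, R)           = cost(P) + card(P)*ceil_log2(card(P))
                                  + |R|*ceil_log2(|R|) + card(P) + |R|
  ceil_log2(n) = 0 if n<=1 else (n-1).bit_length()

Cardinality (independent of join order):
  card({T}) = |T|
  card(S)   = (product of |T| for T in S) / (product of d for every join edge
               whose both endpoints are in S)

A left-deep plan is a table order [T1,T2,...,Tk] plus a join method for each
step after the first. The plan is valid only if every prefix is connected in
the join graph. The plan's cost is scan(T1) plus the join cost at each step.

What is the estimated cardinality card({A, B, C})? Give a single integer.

8

Tables in S: A(20), B(60), C(40)
Edges inside S: A-C(d=5), A-B(d=20), C-B(d=60)
numerator = 20 * 60 * 40 = 48000
denominator = 5 * 20 * 60 = 6000
card(S) = 48000 / 6000 = 8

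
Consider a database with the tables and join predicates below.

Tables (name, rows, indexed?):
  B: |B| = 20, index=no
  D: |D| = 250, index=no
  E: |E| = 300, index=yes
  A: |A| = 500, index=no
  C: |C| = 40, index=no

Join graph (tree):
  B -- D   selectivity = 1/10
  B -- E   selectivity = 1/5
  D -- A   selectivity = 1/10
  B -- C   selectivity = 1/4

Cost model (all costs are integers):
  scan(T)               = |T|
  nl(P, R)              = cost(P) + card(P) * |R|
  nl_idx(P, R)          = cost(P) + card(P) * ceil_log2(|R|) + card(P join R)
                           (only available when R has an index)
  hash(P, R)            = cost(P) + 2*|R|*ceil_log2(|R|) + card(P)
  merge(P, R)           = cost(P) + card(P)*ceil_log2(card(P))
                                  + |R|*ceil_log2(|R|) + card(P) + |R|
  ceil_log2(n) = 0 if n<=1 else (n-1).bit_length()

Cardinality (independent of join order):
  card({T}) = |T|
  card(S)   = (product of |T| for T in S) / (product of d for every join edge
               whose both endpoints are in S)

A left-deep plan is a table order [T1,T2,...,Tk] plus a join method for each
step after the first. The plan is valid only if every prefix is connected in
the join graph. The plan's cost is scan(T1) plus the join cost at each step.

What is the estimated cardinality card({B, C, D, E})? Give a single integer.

300000

Tables in S: B(20), C(40), D(250), E(300)
Edges inside S: B-D(d=10), B-E(d=5), B-C(d=4)
numerator = 20 * 40 * 250 * 300 = 60000000
denominator = 10 * 5 * 4 = 200
card(S) = 60000000 / 200 = 300000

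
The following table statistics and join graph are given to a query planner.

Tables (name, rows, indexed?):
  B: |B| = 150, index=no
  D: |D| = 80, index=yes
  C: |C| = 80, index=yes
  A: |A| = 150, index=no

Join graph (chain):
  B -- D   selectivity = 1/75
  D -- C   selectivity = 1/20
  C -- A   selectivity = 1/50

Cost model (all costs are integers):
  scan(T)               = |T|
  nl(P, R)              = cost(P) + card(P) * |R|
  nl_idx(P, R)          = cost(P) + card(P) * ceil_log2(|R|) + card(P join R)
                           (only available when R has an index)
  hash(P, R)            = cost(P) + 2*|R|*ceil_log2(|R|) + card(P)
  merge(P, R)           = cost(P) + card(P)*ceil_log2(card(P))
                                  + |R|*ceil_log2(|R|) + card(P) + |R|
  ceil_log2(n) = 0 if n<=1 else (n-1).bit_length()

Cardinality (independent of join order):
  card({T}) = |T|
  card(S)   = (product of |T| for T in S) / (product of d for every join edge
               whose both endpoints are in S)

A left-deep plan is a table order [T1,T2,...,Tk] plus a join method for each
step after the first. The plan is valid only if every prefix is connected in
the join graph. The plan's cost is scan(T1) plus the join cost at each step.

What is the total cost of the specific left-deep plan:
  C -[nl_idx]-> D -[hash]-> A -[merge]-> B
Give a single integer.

15590

step 1: scan C: cost=80, card=80
step 2: join D via nl_idx
    card(P join D) = 80*80/(20) = 320
    cost = 80 + 80*7 + 320 = 960
step 3: join A via hash
    card(P join A) = 320*150/(50) = 960
    cost = 960 + 2*150*8 + 320 = 3680
step 4: join B via merge
    card(P join B) = 960*150/(75) = 1920
    cost = 3680 + 960*10 + 150*8 + 960 + 150 = 15590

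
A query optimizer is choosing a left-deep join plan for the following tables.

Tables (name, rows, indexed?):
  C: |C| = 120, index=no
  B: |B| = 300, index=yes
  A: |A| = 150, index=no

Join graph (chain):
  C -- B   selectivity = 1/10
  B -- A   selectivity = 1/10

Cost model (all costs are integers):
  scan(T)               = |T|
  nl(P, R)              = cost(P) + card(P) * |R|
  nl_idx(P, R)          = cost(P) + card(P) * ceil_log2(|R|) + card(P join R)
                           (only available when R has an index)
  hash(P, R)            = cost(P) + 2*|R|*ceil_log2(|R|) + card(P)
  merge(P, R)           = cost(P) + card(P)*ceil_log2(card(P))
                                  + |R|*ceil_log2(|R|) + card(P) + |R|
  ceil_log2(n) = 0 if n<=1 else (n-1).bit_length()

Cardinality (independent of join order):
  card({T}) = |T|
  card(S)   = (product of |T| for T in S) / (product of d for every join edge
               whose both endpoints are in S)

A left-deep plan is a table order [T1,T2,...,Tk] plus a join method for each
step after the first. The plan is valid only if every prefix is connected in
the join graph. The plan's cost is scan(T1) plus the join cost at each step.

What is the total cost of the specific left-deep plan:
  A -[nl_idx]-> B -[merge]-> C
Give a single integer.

69960

step 1: scan A: cost=150, card=150
step 2: join B via nl_idx
    card(P join B) = 150*300/(10) = 4500
    cost = 150 + 150*9 + 4500 = 6000
step 3: join C via merge
    card(P join C) = 4500*120/(10) = 54000
    cost = 6000 + 4500*13 + 120*7 + 4500 + 120 = 69960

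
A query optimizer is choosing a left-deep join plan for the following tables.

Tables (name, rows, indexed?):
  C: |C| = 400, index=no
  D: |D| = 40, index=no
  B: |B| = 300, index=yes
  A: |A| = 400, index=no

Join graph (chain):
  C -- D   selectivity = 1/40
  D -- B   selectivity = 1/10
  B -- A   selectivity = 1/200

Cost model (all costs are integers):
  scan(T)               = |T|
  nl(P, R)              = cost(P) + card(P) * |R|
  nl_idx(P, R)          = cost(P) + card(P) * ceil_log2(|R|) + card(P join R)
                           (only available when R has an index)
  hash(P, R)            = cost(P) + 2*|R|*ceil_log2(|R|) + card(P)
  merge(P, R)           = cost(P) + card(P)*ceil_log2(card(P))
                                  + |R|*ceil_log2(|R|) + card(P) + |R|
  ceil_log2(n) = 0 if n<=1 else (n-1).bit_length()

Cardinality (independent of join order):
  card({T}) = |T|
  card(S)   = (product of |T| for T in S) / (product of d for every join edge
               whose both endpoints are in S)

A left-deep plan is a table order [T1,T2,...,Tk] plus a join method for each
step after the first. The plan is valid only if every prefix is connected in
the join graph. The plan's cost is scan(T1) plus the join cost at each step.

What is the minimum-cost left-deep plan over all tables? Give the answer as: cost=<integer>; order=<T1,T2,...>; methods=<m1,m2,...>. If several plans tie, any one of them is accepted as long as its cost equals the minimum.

cost=15280; order=A,B,D,C; methods=nl_idx,hash,hash

Selinger DP (subsets sized 1..n):
  {C}: scan cost=400, card=400
  {D}: scan cost=40, card=40
  {B}: scan cost=300, card=300
  {A}: scan cost=400, card=400
  {CD}: card=400; try (D,hash)→1280, (C,merge)→4320, (D,merge)→4680, (C,hash)→7280, (C,nl)→16040, (D,nl)→16400; best=1280 via (D,hash)
  {BD}: card=1200; try (D,hash)→1080, (B,nl_idx)→1600, (B,merge)→3320, (D,merge)→3580, (B,hash)→5480, (B,nl)→12040 …(+1); best=1080 via (D,hash)
  {AB}: card=600; try (B,nl_idx)→4600, (B,hash)→6200, (A,merge)→7300, (B,merge)→7400, (A,hash)→7800, (A,nl)→120300 …(+1); best=4600 via (B,nl_idx)
  {BCD}: card=12000; try (B,hash)→7080, (B,merge)→8280, (C,hash)→9480, (B,nl_idx)→16880, (C,merge)→19480, (B,nl)→121280 …(+1); best=7080 via (B,hash)
  {ABD}: card=2400; try (D,hash)→5680, (A,hash)→9480, (D,merge)→11480, (A,merge)→19480, (D,nl)→28600, (A,nl)→481080; best=5680 via (D,hash)
  {ABCD}: card=24000; try (C,hash)→15280, (A,hash)→26280, (C,merge)→40880, (A,merge)→191080, (C,nl)→965680, (A,nl)→4807080; best=15280 via (C,hash)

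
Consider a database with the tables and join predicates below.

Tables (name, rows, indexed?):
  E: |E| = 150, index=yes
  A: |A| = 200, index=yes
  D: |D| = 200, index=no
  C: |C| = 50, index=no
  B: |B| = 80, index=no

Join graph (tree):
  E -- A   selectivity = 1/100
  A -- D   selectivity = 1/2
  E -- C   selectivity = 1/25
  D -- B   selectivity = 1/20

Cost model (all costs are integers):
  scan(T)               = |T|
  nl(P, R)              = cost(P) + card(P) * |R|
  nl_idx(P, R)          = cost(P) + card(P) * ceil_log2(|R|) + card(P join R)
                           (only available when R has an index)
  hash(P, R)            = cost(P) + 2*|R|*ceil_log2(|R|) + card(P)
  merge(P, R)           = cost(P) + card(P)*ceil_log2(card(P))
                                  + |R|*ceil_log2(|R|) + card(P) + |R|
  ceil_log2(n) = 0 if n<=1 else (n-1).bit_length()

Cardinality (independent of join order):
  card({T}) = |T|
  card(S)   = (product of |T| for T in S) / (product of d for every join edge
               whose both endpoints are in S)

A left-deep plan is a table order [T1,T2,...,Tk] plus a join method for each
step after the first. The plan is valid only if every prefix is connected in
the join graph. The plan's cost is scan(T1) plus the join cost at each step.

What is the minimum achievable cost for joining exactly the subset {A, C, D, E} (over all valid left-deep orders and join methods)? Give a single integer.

6350

Selinger DP over subsets of {A,C,D,E}:
  {E}: scan cost=150, card=150
  {A}: scan cost=200, card=200
  {D}: scan cost=200, card=200
  {C}: scan cost=50, card=50
  {AE}: card=300; try (A,nl_idx)→1650, (E,nl_idx)→2100, (E,hash)→2800, (A,merge)→3300, (E,merge)→3350, (A,hash)→3500 …(+2); best=1650 via (A,nl_idx)
  {CE}: card=300; try (E,nl_idx)→750, (C,hash)→900, (E,merge)→1750, (C,merge)→1850, (E,hash)→2500, (E,nl)→7550 …(+1); best=750 via (E,nl_idx)
  {AD}: card=20000; try (D,hash)→3600, (A,hash)→3600, (D,merge)→3800, (A,merge)→3800, (A,nl_idx)→21800, (D,nl)→40200 …(+1); best=3600 via (D,hash)
  {ADE}: card=30000; try (D,hash)→5150, (D,merge)→6450, (E,hash)→26000, (D,nl)→61650, (E,nl_idx)→193600, (E,merge)→324950 …(+1); best=5150 via (D,hash)
  {ACE}: card=600; try (C,hash)→2550, (A,nl_idx)→3750, (A,hash)→4250, (C,merge)→5000, (A,merge)→5550, (C,nl)→16650 …(+1); best=2550 via (C,hash)
  {ACDE}: card=60000; try (D,hash)→6350, (D,merge)→10950, (C,hash)→35750, (D,nl)→122550, (C,merge)→485500, (C,nl)→1505150; best=6350 via (D,hash)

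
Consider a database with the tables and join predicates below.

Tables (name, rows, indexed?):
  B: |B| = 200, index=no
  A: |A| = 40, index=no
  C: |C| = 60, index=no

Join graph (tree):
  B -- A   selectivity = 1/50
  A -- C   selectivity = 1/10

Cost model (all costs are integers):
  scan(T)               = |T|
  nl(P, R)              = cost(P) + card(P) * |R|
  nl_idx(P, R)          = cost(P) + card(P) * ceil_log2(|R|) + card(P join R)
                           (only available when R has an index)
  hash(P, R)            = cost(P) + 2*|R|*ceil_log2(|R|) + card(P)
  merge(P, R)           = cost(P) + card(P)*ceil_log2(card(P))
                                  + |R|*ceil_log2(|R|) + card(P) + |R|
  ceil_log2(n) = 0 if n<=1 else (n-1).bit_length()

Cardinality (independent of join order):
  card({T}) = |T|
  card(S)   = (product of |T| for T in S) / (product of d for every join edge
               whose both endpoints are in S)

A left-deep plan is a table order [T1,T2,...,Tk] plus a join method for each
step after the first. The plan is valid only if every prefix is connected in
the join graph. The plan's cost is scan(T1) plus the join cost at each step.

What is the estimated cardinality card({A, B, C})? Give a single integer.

Tables in S: A(40), B(200), C(60)
Edges inside S: B-A(d=50), A-C(d=10)
numerator = 40 * 200 * 60 = 480000
denominator = 50 * 10 = 500
card(S) = 480000 / 500 = 960

960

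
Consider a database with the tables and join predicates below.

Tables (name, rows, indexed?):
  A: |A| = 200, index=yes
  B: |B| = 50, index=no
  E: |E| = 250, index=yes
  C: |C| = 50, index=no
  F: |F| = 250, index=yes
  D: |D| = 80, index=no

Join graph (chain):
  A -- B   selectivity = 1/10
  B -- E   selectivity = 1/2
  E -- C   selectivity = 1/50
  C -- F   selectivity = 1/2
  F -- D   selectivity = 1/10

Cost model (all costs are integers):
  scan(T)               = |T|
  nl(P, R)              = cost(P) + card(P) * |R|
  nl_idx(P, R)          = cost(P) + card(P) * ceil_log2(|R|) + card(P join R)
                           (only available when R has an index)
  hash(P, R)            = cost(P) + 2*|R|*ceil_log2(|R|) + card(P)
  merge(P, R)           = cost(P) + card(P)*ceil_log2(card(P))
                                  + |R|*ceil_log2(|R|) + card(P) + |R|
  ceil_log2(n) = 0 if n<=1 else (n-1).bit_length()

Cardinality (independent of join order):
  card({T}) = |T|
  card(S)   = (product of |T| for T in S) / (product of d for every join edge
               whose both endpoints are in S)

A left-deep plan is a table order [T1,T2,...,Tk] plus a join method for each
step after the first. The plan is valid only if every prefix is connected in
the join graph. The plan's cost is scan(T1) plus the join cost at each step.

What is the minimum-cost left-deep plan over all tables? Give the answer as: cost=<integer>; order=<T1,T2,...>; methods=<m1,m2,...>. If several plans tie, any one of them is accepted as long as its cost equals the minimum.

cost=6541120; order=C,E,F,D,B,A; methods=nl_idx,hash,hash,hash,hash

Selinger DP (subsets sized 1..n):
  {A}: scan cost=200, card=200
  {B}: scan cost=50, card=50
  {E}: scan cost=250, card=250
  {C}: scan cost=50, card=50
  {F}: scan cost=250, card=250
  {D}: scan cost=80, card=80
  {AB}: card=1000; try (B,hash)→1000, (A,nl_idx)→1450, (A,merge)→2200, (B,merge)→2350, (A,hash)→3300, (A,nl)→10050 …(+1); best=1000 via (B,hash)
  {BE}: card=6250; try (B,hash)→1100, (E,merge)→2650, (B,merge)→2850, (E,hash)→4100, (E,nl_idx)→6700, (E,nl)→12550 …(+1); best=1100 via (B,hash)
  {CE}: card=250; try (E,nl_idx)→700, (C,hash)→1100, (E,merge)→2650, (C,merge)→2850, (E,hash)→4100, (E,nl)→12550 …(+1); best=700 via (E,nl_idx)
  {CF}: card=6250; try (C,hash)→1100, (F,merge)→2650, (C,merge)→2850, (F,hash)→4100, (F,nl_idx)→6700, (F,nl)→12550 …(+1); best=1100 via (C,hash)
  {DF}: card=2000; try (D,hash)→1620, (F,nl_idx)→2720, (F,merge)→2970, (D,merge)→3140, (F,hash)→4160, (F,nl)→20080 …(+1); best=1620 via (D,hash)
  {ABE}: card=125000; try (E,hash)→6000, (A,hash)→10550, (E,merge)→14250, (A,merge)→90400, (E,nl_idx)→134000, (A,nl_idx)→176100 …(+2); best=6000 via (E,hash)
  {BCE}: card=6250; try (B,hash)→1550, (B,merge)→3300, (C,hash)→7950, (B,nl)→13200, (C,merge)→88950, (C,nl)→313600; best=1550 via (B,hash)
  {CEF}: card=31250; try (F,hash)→4950, (F,merge)→5200, (E,hash)→11350, (F,nl_idx)→33950, (F,nl)→63200, (E,nl_idx)→82350 …(+2); best=4950 via (F,hash)
  {CDF}: card=50000; try (C,hash)→4220, (D,hash)→8470, (C,merge)→25970, (D,merge)→89240, (C,nl)→101620, (D,nl)→501100; best=4220 via (C,hash)
  {ABCE}: card=125000; try (A,hash)→11000, (A,merge)→90850, (C,hash)→131600, (A,nl_idx)→176550, (A,nl)→1251550, (C,merge)→2256350 …(+1); best=11000 via (A,hash)
  {BCEF}: card=781250; try (F,hash)→11800, (B,hash)→36800, (F,merge)→91300, (B,merge)→505300, (F,nl_idx)→832800, (F,nl)→1564050 …(+1); best=11800 via (F,hash)
  {CDEF}: card=250000; try (D,hash)→37320, (E,hash)→58220, (D,merge)→505590, (E,nl_idx)→654220, (E,merge)→856470, (D,nl)→2504950 …(+1); best=37320 via (D,hash)
  {ABCEF}: card=15625000; try (F,hash)→140000, (A,hash)→796250, (F,merge)→2263250, (A,merge)→16419850, (F,nl_idx)→16636000, (A,nl_idx)→21886800 …(+2); best=140000 via (F,hash)
  {BCDEF}: card=6250000; try (B,hash)→287920, (D,hash)→794170, (B,merge)→4787670, (B,nl)→12537320, (D,merge)→16418690, (D,nl)→62511800; best=287920 via (B,hash)
  {ABCDEF}: card=125000000; try (A,hash)→6541120, (D,hash)→15766120, (A,merge)→150289720, (A,nl_idx)→175287920, (D,merge)→390765640, (D,nl)→1250140000 …(+1); best=6541120 via (A,hash)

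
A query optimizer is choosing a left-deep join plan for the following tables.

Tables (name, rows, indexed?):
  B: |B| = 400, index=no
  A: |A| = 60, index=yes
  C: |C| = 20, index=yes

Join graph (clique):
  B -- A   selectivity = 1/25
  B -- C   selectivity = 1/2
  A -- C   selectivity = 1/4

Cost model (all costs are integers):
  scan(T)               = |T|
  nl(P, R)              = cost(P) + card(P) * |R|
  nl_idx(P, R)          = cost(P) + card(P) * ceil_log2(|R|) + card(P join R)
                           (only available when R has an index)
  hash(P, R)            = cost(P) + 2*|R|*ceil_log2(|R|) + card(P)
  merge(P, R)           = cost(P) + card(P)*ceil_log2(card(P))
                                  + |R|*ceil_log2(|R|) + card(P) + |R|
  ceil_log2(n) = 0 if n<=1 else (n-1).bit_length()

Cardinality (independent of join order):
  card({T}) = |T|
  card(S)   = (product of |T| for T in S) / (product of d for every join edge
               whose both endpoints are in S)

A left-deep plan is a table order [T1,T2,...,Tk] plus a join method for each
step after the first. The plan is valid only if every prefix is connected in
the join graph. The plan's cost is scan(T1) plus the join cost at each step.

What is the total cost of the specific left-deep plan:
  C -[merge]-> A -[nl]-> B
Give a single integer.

120560

step 1: scan C: cost=20, card=20
step 2: join A via merge
    card(P join A) = 20*60/(4) = 300
    cost = 20 + 20*5 + 60*6 + 20 + 60 = 560
step 3: join B via nl
    card(P join B) = 300*400/(25*2) = 2400
    cost = 560 + 300*400 = 120560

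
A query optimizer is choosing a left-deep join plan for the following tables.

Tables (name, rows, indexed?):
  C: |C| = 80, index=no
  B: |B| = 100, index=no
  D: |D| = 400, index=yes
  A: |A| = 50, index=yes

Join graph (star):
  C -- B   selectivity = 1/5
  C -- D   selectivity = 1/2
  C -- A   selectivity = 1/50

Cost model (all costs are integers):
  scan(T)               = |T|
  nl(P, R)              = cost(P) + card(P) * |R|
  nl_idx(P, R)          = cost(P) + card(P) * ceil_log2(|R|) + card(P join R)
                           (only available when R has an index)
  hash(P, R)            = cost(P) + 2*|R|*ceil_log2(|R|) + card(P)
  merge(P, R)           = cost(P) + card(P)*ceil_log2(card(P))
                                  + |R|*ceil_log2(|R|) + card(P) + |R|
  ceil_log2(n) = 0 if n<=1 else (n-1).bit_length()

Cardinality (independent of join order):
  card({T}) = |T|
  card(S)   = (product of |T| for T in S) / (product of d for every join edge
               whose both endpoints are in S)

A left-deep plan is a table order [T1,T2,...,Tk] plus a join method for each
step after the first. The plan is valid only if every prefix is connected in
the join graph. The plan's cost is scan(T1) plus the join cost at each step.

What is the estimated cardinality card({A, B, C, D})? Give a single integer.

Tables in S: A(50), B(100), C(80), D(400)
Edges inside S: C-B(d=5), C-D(d=2), C-A(d=50)
numerator = 50 * 100 * 80 * 400 = 160000000
denominator = 5 * 2 * 50 = 500
card(S) = 160000000 / 500 = 320000

320000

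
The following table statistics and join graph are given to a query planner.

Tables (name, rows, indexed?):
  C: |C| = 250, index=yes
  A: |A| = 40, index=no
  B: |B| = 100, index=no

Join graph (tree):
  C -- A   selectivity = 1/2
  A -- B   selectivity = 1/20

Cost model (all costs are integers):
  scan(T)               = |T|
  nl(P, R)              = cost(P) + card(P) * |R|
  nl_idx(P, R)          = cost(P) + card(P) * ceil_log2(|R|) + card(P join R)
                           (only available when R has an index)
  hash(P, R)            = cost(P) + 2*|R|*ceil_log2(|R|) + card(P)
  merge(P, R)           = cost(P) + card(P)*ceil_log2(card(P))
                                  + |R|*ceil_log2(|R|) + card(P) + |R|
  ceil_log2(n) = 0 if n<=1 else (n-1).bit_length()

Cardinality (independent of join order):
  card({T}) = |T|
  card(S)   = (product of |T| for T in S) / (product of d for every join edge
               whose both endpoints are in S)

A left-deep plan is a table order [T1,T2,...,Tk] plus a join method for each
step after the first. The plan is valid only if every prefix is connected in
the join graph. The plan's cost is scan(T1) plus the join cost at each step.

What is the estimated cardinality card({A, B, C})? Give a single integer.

Tables in S: A(40), B(100), C(250)
Edges inside S: C-A(d=2), A-B(d=20)
numerator = 40 * 100 * 250 = 1000000
denominator = 2 * 20 = 40
card(S) = 1000000 / 40 = 25000

25000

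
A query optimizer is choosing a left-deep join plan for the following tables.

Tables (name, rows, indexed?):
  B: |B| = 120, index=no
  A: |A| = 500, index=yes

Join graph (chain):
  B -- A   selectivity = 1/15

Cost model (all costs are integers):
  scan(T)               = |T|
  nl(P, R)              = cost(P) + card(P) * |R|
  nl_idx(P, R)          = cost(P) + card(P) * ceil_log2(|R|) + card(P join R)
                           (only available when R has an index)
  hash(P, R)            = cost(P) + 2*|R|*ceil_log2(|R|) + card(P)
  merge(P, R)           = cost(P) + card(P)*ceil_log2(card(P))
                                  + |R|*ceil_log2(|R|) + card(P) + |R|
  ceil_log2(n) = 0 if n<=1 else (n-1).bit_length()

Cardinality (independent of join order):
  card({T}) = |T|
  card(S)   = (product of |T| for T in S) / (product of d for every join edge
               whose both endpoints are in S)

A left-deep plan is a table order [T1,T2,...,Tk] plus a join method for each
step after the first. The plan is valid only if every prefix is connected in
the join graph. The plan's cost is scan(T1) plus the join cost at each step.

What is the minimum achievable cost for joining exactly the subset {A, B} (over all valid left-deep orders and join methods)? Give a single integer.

2680

Selinger DP over subsets of {A,B}:
  {B}: scan cost=120, card=120
  {A}: scan cost=500, card=500
  {AB}: card=4000; try (B,hash)→2680, (A,nl_idx)→5200, (A,merge)→6080, (B,merge)→6460, (A,hash)→9240, (A,nl)→60120 …(+1); best=2680 via (B,hash)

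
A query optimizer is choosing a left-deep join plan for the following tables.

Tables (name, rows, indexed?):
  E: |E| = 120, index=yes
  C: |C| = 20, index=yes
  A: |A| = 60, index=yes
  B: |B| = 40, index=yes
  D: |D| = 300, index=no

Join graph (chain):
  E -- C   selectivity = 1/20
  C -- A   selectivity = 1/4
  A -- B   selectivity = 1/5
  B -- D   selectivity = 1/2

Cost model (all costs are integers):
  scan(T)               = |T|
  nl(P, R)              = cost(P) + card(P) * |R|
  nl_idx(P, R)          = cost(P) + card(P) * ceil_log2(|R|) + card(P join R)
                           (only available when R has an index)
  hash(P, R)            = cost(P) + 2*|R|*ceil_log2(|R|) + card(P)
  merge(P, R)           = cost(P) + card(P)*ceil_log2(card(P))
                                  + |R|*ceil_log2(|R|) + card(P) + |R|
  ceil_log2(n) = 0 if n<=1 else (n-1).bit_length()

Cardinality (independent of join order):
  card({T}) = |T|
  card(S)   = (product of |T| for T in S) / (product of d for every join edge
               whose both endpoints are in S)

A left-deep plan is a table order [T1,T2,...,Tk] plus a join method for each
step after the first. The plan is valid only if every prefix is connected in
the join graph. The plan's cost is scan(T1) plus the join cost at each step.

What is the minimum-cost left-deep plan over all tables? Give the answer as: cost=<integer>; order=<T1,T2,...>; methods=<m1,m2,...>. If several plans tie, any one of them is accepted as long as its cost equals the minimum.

cost=23200; order=C,E,A,B,D; methods=nl_idx,hash,hash,hash

Selinger DP (subsets sized 1..n):
  {E}: scan cost=120, card=120
  {C}: scan cost=20, card=20
  {A}: scan cost=60, card=60
  {B}: scan cost=40, card=40
  {D}: scan cost=300, card=300
  {CE}: card=120; try (E,nl_idx)→280, (C,hash)→440, (C,nl_idx)→840, (E,merge)→1100, (C,merge)→1200, (E,hash)→1720 …(+2); best=280 via (E,nl_idx)
  {AC}: card=300; try (C,hash)→320, (A,nl_idx)→440, (A,merge)→560, (C,merge)→600, (C,nl_idx)→660, (A,hash)→760 …(+2); best=320 via (C,hash)
  {AB}: card=480; try (B,hash)→600, (A,merge)→740, (B,merge)→760, (A,nl_idx)→760, (A,hash)→800, (B,nl_idx)→900 …(+2); best=600 via (B,hash)
  {BD}: card=6000; try (B,hash)→1080, (D,merge)→3320, (B,merge)→3580, (D,hash)→5480, (B,nl_idx)→8100, (D,nl)→12040 …(+1); best=1080 via (B,hash)
  {ACE}: card=1800; try (A,hash)→1120, (A,merge)→1660, (E,hash)→2300, (A,nl_idx)→2800, (E,nl_idx)→4220, (E,merge)→4280 …(+2); best=1120 via (A,hash)
  {ABC}: card=2400; try (B,hash)→1100, (C,hash)→1280, (B,merge)→3600, (B,nl_idx)→4520, (C,nl_idx)→5400, (C,merge)→5520 …(+2); best=1100 via (B,hash)
  {ABD}: card=72000; try (D,hash)→6480, (A,hash)→7800, (D,merge)→8400, (A,merge)→85500, (A,nl_idx)→109080, (D,nl)→144600 …(+1); best=6480 via (D,hash)
  {ABCE}: card=14400; try (B,hash)→3400, (E,hash)→5180, (B,merge)→23000, (B,nl_idx)→26320, (E,nl_idx)→32300, (E,merge)→33260 …(+2); best=3400 via (B,hash)
  {ABCD}: card=360000; try (D,hash)→8900, (D,merge)→35300, (C,hash)→78680, (D,nl)→721100, (C,nl_idx)→726480, (C,merge)→1302600 …(+1); best=8900 via (D,hash)
  {ABCDE}: card=2160000; try (D,hash)→23200, (D,merge)→222400, (E,hash)→370580, (D,nl)→4323400, (E,nl_idx)→4688900, (E,merge)→7209860 …(+1); best=23200 via (D,hash)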